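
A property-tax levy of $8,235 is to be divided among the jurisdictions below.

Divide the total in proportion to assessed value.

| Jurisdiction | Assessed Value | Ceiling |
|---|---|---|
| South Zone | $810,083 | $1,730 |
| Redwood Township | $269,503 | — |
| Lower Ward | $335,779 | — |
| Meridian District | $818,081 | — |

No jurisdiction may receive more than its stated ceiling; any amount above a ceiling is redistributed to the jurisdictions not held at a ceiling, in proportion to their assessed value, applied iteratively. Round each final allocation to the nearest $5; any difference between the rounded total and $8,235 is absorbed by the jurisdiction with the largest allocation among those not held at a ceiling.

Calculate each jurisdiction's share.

Total assessed value = 2,233,446.
Proportional shares (ignoring caps): South Zone 2,986.88; Redwood Township 993.69; Lower Ward 1,238.06; Meridian District 3,016.37.
Held at cap: South Zone ($1,730); remaining pool $6,505 reallocated over remaining assessed value 1,423,363.
Redistributed shares: Redwood Township 1,231.67 → $1,230; Lower Ward 1,534.56 → $1,535; Meridian District 3,738.76 → $3,740.

South Zone: $1,730; Redwood Township: $1,230; Lower Ward: $1,535; Meridian District: $3,740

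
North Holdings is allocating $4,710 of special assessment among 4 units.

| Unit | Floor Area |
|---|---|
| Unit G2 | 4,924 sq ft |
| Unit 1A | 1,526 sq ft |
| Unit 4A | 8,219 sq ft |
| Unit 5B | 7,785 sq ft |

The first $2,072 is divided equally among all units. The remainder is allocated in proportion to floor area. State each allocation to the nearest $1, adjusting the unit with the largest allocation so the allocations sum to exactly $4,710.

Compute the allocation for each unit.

First tranche $2,072 split equally: $518 each.
Remainder $2,638 by floor area (total 22,454): Unit G2 578.49 → $578; Unit 1A 179.28 → $179; Unit 4A 965.61 → $966; Unit 5B 914.62 → $915.
Totals: Unit G2 $518 + $578 = $1,096; Unit 1A $518 + $179 = $697; Unit 4A $518 + $966 = $1,484; Unit 5B $518 + $915 = $1,433.

Unit G2: $1,096 · Unit 1A: $697 · Unit 4A: $1,484 · Unit 5B: $1,433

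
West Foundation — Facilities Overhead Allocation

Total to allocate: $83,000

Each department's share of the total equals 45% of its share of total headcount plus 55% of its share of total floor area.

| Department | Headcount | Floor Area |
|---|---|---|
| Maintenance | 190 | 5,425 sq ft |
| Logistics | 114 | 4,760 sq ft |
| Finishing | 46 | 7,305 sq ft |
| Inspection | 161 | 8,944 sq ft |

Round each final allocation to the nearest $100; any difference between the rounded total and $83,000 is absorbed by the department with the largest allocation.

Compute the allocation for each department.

Totals — headcount 511, floor area 26,434.
Blended shares (45% headcount + 55% floor area): Maintenance 0.2802; Logistics 0.1994; Finishing 0.1925; Inspection 0.3279.
Proportional shares: Maintenance 23,256.14; Logistics 16,552.73; Finishing 15,977.55; Inspection 27,213.58.
Rounded to nearest $100: Maintenance $23,300; Logistics $16,600; Finishing $16,000; Inspection $27,200. Sum = $83,100.
Difference $83,000 − $83,100 = −$100 applied to largest allocation (Inspection): Inspection becomes $27,100.

Maintenance: $23,300 | Logistics: $16,600 | Finishing: $16,000 | Inspection: $27,100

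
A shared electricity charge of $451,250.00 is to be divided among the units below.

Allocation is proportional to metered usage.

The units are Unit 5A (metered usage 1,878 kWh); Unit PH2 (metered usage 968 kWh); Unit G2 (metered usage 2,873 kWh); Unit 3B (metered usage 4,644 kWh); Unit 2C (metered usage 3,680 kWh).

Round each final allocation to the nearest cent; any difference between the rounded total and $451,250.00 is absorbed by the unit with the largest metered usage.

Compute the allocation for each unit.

Unit 5A: $60,346.61 · Unit PH2: $31,105.18 · Unit G2: $92,319.39 · Unit 3B: $149,227.73 · Unit 2C: $118,251.09

Sum of metered usage: 1,878 + 968 + 2,873 + 4,644 + 3,680 = 14,043.
Pro-rata amounts: Unit 5A 60,346.6140; Unit PH2 31,105.1770; Unit G2 92,319.3940; Unit 3B 149,227.7291; Unit 2C 118,251.0860.
After rounding (cent): Unit 5A $60,346.61; Unit PH2 $31,105.18; Unit G2 $92,319.39; Unit 3B $149,227.73; Unit 2C $118,251.09. Sum = $451,250.00.
Rounded total matches; no reconciliation needed.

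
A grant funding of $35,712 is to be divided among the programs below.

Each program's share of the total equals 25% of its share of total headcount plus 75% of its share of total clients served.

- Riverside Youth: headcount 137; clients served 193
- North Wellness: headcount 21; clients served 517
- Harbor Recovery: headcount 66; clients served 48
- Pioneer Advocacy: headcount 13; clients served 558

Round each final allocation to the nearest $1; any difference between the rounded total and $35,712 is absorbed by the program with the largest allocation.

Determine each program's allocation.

Headcount total 237; clients served total 1,316.
Combined weights (25% headcount + 75% clients served): Riverside Youth 0.2545; North Wellness 0.3168; Harbor Recovery 0.0970; Pioneer Advocacy 0.3317.
Unrounded shares: Riverside Youth 9,088.96; North Wellness 11,313.37; Harbor Recovery 3,463.20; Pioneer Advocacy 11,846.46.
At nearest $1: Riverside Youth $9,089; North Wellness $11,313; Harbor Recovery $3,463; Pioneer Advocacy $11,846. Sum = $35,711.
Difference $35,712 − $35,711 = +$1 applied to largest allocation (Pioneer Advocacy): Pioneer Advocacy becomes $11,847.

Riverside Youth: $9,089; North Wellness: $11,313; Harbor Recovery: $3,463; Pioneer Advocacy: $11,847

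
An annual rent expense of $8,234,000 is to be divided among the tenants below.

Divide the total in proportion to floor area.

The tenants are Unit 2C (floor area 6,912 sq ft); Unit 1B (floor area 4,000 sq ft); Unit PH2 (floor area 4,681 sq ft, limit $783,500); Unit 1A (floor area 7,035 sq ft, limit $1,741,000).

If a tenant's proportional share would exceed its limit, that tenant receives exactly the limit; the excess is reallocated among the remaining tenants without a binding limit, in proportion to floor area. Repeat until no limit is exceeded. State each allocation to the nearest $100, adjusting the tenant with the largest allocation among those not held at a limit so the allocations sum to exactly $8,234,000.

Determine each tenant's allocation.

Unit 2C: $3,616,600 · Unit 1B: $2,092,900 · Unit PH2: $783,500 · Unit 1A: $1,741,000

Floor area total: 22,628.
Unconstrained shares: Unit 2C 2,515,176.24; Unit 1B 1,455,541.81; Unit PH2 1,703,347.80; Unit 1A 2,559,934.15.
Cap binds for Unit PH2 ($783,500), Unit 1A ($1,741,000); residual $5,709,500 reallocated over remaining floor area 10,912.
Shares after redistribution: Unit 2C 3,616,574.78 → $3,616,600; Unit 1B 2,092,925.22 → $2,092,900.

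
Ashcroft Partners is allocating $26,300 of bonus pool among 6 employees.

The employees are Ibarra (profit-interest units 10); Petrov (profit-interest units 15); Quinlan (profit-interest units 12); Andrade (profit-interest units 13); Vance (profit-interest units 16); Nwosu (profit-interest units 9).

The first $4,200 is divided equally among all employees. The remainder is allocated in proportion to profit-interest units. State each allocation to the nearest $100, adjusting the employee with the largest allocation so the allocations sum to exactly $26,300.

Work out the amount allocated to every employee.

Ibarra: $3,600 · Petrov: $5,100 · Quinlan: $4,200 · Andrade: $4,500 · Vance: $5,500 · Nwosu: $3,400

$4,200 shared equally gives $700 per employee.
Remainder $22,100 by profit-interest units (total 75): Ibarra 2,946.67 → $2,900; Petrov 4,420.00 → $4,400; Quinlan 3,536.00 → $3,500; Andrade 3,830.67 → $3,800; Vance 4,714.67 → $4,700; Nwosu 2,652.00 → $2,700.
Rounding difference +$100 on remainder applied to Vance.
Totals: Ibarra $700 + $2,900 = $3,600; Petrov $700 + $4,400 = $5,100; Quinlan $700 + $3,500 = $4,200; Andrade $700 + $3,800 = $4,500; Vance $700 + $4,800 = $5,500; Nwosu $700 + $2,700 = $3,400.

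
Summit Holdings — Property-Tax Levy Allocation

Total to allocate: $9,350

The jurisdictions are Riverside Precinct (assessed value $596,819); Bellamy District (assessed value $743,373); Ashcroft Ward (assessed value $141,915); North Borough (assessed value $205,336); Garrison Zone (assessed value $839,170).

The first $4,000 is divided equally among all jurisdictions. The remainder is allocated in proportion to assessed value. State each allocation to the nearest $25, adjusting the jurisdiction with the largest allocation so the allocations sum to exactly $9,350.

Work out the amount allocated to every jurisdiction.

First tranche $4,000 split equally: $800 each.
Remainder $5,350 by assessed value (total 2,526,613): Riverside Precinct 1,263.74 → $1,275; Bellamy District 1,574.06 → $1,575; Ashcroft Ward 300.50 → $300; North Borough 434.79 → $425; Garrison Zone 1,776.91 → $1,775.
Totals: Riverside Precinct $800 + $1,275 = $2,075; Bellamy District $800 + $1,575 = $2,375; Ashcroft Ward $800 + $300 = $1,100; North Borough $800 + $425 = $1,225; Garrison Zone $800 + $1,775 = $2,575.

Riverside Precinct: $2,075 · Bellamy District: $2,375 · Ashcroft Ward: $1,100 · North Borough: $1,225 · Garrison Zone: $2,575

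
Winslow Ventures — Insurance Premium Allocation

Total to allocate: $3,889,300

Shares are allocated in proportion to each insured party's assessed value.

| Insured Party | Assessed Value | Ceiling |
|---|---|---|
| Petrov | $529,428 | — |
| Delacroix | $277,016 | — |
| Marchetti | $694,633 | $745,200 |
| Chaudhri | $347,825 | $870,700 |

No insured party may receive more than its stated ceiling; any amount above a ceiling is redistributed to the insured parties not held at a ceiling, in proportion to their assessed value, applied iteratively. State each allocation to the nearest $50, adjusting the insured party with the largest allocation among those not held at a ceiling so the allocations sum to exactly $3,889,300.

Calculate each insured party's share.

Total assessed value = 1,848,902.
Proportional shares (ignoring caps): Petrov 1,113,690.35; Delacroix 582,723.33; Marchetti 1,461,211.10; Chaudhri 731,675.22.
Cap binds for Marchetti ($745,200); remaining pool $3,144,100 reallocated over remaining assessed value 1,154,269.
Cap binds for Chaudhri ($870,700); remaining pool $2,273,400 reallocated over remaining assessed value 806,444.
Shares after redistribution: Petrov 1,492,480.09 → $1,492,500; Delacroix 780,919.91 → $780,900.

Petrov: $1,492,500 | Delacroix: $780,900 | Marchetti: $745,200 | Chaudhri: $870,700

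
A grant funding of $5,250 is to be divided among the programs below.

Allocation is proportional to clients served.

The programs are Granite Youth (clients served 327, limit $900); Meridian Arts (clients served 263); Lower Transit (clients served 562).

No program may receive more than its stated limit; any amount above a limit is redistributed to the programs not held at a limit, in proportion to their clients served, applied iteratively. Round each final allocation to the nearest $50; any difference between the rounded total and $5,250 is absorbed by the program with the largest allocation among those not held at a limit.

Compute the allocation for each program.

Clients served total: 1,152.
Unconstrained shares: Granite Youth 1,490.23; Meridian Arts 1,198.57; Lower Transit 2,561.20.
Cap binds for Granite Youth ($900); residual $4,350 reallocated over remaining clients served 825.
Redistributed shares: Meridian Arts 1,386.73 → $1,400; Lower Transit 2,963.27 → $2,950.

Granite Youth: $900; Meridian Arts: $1,400; Lower Transit: $2,950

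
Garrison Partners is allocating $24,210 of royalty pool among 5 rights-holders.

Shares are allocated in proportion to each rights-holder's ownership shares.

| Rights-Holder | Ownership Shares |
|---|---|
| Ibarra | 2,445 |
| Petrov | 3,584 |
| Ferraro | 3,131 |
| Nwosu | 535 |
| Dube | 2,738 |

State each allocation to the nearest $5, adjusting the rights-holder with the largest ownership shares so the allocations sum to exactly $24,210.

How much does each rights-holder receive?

Ibarra: $4,760; Petrov: $6,985; Ferraro: $6,095; Nwosu: $1,040; Dube: $5,330

Total ownership shares = 12,433.
Unrounded shares: Ibarra 2,445/12,433 × $24,210 = 4,760.99; Petrov 3,584/12,433 × $24,210 = 6,978.90; Ferraro 3,131/12,433 × $24,210 = 6,096.80; Nwosu 535/12,433 × $24,210 = 1,041.77; Dube 2,738/12,433 × $24,210 = 5,331.54.
After rounding ($5): Ibarra $4,760; Petrov $6,980; Ferraro $6,095; Nwosu $1,040; Dube $5,330. Sum = $24,205.
Difference $24,210 − $24,205 = +$5 applied to largest ownership shares (Petrov): Petrov becomes $6,985.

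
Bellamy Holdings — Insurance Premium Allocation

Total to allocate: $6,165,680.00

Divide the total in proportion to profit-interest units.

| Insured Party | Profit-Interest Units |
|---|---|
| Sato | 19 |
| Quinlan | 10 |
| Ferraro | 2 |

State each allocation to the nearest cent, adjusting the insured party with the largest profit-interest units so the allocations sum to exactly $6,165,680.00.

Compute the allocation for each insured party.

Sato: $3,778,965.16 | Quinlan: $1,988,929.03 | Ferraro: $397,785.81

Combined profit-interest units = 19 + 10 + 2 = 31.
Unrounded shares: Sato 3,778,965.1613; Quinlan 1,988,929.0323; Ferraro 397,785.8065.
After rounding (cent): Sato $3,778,965.16; Quinlan $1,988,929.03; Ferraro $397,785.81. Sum = $6,165,680.00.
Rounded total matches; no reconciliation needed.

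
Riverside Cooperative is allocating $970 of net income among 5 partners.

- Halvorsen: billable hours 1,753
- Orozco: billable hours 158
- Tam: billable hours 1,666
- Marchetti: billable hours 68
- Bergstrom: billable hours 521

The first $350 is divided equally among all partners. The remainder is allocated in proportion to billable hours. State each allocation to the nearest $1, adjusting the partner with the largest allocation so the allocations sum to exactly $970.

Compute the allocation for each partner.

Halvorsen: $330 · Orozco: $94 · Tam: $318 · Marchetti: $80 · Bergstrom: $148

$350 shared equally gives $70 per partner.
Remainder $620 by billable hours (total 4,166): Halvorsen 260.89 → $261; Orozco 23.51 → $24; Tam 247.94 → $248; Marchetti 10.12 → $10; Bergstrom 77.54 → $78.
Rounding difference −$1 on remainder applied to Halvorsen.
Totals: Halvorsen $70 + $260 = $330; Orozco $70 + $24 = $94; Tam $70 + $248 = $318; Marchetti $70 + $10 = $80; Bergstrom $70 + $78 = $148.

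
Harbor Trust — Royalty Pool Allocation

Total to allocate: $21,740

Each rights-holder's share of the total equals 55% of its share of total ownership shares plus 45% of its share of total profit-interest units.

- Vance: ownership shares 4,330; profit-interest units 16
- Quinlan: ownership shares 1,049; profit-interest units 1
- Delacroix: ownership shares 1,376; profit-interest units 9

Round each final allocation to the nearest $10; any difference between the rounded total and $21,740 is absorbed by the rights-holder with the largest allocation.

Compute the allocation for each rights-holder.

Ownership shares total 6,755; profit-interest units total 26.
Blended shares (55% ownership shares + 45% profit-interest units): Vance 0.6295; Quinlan 0.1027; Delacroix 0.2678.
Raw shares: Vance 13,684.82; Quinlan 2,233.10; Delacroix 5,822.08.
After rounding ($10): Vance $13,680; Quinlan $2,230; Delacroix $5,820. Sum = $21,730.
Difference $21,740 − $21,730 = +$10 applied to largest allocation (Vance): Vance becomes $13,690.

Vance: $13,690 · Quinlan: $2,230 · Delacroix: $5,820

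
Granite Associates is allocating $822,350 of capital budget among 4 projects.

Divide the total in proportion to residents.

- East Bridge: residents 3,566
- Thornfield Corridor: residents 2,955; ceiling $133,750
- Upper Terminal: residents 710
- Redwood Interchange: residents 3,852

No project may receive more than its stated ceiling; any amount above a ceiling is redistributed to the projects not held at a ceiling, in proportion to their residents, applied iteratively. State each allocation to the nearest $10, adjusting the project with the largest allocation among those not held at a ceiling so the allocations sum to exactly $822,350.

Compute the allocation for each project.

Sum of residents: 11,083.
Proportional shares (ignoring caps): East Bridge 264,594.43; Thornfield Corridor 219,258.71; Upper Terminal 52,681.45; Redwood Interchange 285,815.41.
Capped: Thornfield Corridor ($133,750); residual $688,600 reallocated over remaining residents 8,128.
Redistributed shares: East Bridge 302,109.69 → $302,110; Upper Terminal 60,150.84 → $60,150; Redwood Interchange 326,339.47 → $326,340.

East Bridge: $302,110; Thornfield Corridor: $133,750; Upper Terminal: $60,150; Redwood Interchange: $326,340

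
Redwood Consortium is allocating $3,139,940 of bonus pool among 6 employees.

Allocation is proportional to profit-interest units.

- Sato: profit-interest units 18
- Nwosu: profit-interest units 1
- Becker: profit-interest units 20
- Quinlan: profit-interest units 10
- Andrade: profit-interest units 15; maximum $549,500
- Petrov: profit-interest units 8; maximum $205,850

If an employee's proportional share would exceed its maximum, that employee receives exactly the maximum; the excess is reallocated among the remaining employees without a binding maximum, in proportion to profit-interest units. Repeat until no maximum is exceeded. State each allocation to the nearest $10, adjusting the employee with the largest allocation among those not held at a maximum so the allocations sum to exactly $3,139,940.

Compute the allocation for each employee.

Sum of profit-interest units: 72.
Pro-rata shares before constraints: Sato 784,985.00; Nwosu 43,610.28; Becker 872,205.56; Quinlan 436,102.78; Andrade 654,154.17; Petrov 348,882.22.
Capped: Andrade ($549,500), Petrov ($205,850); balance $2,384,590 reallocated over remaining profit-interest units 49.
Shares after redistribution: Sato 875,971.84 → $875,970; Nwosu 48,665.10 → $48,670; Becker 973,302.04 → $973,300; Quinlan 486,651.02 → $486,650.

Sato: $875,970 | Nwosu: $48,670 | Becker: $973,300 | Quinlan: $486,650 | Andrade: $549,500 | Petrov: $205,850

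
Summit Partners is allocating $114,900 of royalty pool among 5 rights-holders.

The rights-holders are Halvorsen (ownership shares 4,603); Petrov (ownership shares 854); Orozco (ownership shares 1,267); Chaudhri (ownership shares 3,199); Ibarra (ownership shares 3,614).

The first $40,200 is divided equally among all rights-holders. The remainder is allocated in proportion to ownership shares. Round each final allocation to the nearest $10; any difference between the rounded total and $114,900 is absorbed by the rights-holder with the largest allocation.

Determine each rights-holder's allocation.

First tranche $40,200 split equally: $8,040 each.
Remainder $74,700 by ownership shares (total 13,537): Halvorsen 25,400.32 → $25,400; Petrov 4,712.55 → $4,710; Orozco 6,991.57 → $6,990; Chaudhri 17,652.75 → $17,650; Ibarra 19,942.81 → $19,940.
Rounding difference +$10 on remainder applied to Halvorsen.
Totals: Halvorsen $8,040 + $25,410 = $33,450; Petrov $8,040 + $4,710 = $12,750; Orozco $8,040 + $6,990 = $15,030; Chaudhri $8,040 + $17,650 = $25,690; Ibarra $8,040 + $19,940 = $27,980.

Halvorsen: $33,450 · Petrov: $12,750 · Orozco: $15,030 · Chaudhri: $25,690 · Ibarra: $27,980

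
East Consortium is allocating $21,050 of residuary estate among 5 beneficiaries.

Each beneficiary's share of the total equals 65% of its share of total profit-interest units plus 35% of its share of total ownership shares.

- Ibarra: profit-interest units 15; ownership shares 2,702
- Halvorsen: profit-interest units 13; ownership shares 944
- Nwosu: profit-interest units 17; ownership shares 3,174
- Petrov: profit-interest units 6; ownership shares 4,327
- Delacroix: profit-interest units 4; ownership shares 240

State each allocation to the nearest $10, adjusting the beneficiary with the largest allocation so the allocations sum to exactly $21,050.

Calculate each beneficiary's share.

Ibarra: $5,480 · Halvorsen: $3,840 · Nwosu: $6,290 · Petrov: $4,290 · Delacroix: $1,150

Totals — profit-interest units 55, ownership shares 11,387.
Composite weights (65% profit-interest units + 35% ownership shares): Ibarra 0.2603; Halvorsen 0.1827; Nwosu 0.2985; Petrov 0.2039; Delacroix 0.0546.
Raw shares: Ibarra 5,479.81; Halvorsen 3,844.82; Nwosu 6,282.75; Petrov 4,292.25; Delacroix 1,150.37.
At nearest $10: Ibarra $5,480; Halvorsen $3,840; Nwosu $6,280; Petrov $4,290; Delacroix $1,150. Sum = $21,040.
Difference $21,050 − $21,040 = +$10 applied to largest allocation (Nwosu): Nwosu becomes $6,290.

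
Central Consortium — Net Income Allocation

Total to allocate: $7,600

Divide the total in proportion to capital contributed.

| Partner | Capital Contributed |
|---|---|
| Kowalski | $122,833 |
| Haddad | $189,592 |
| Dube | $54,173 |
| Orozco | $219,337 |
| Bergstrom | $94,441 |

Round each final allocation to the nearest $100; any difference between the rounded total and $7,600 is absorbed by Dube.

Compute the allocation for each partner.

Kowalski: $1,400; Haddad: $2,100; Dube: $500; Orozco: $2,500; Bergstrom: $1,100

Capital contributed total: 680,376.
Raw shares: Kowalski 122,833/680,376 × $7,600 = 1,372.08; Haddad 189,592/680,376 × $7,600 = 2,117.80; Dube 54,173/680,376 × $7,600 = 605.13; Orozco 219,337/680,376 × $7,600 = 2,450.06; Bergstrom 94,441/680,376 × $7,600 = 1,054.93.
Rounded to nearest $100: Kowalski $1,400; Haddad $2,100; Dube $600; Orozco $2,500; Bergstrom $1,100. Sum = $7,700.
Difference $7,600 − $7,700 = −$100 applied to Dube: Dube becomes $500.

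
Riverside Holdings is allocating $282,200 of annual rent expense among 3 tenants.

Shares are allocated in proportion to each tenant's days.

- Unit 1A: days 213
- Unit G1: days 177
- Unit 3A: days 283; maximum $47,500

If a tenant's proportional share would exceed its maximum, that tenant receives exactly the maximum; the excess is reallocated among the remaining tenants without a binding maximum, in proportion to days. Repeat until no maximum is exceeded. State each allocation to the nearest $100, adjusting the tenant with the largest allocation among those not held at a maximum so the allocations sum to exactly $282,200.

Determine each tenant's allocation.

Combined days = 673.
Pro-rata shares before constraints: Unit 1A 89,314.41; Unit G1 74,219.02; Unit 3A 118,666.57.
Cap binds for Unit 3A ($47,500); residual $234,700 reallocated over remaining days 390.
Remaining shares: Unit 1A 128,182.31 → $128,200; Unit G1 106,517.69 → $106,500.

Unit 1A: $128,200; Unit G1: $106,500; Unit 3A: $47,500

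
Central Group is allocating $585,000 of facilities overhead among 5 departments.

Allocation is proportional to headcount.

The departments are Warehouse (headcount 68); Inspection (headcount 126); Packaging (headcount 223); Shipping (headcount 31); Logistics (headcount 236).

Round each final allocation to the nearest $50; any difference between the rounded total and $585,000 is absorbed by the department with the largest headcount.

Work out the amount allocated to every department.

Warehouse: $58,150 · Inspection: $107,750 · Packaging: $190,700 · Shipping: $26,500 · Logistics: $201,900

Combined headcount = 684.
Proportional shares: Warehouse 68/684 × $585,000 = 58,157.89; Inspection 126/684 × $585,000 = 107,763.16; Packaging 223/684 × $585,000 = 190,723.68; Shipping 31/684 × $585,000 = 26,513.16; Logistics 236/684 × $585,000 = 201,842.11.
After rounding ($50): Warehouse $58,150; Inspection $107,750; Packaging $190,700; Shipping $26,500; Logistics $201,850. Sum = $584,950.
Difference $585,000 − $584,950 = +$50 applied to largest headcount (Logistics): Logistics becomes $201,900.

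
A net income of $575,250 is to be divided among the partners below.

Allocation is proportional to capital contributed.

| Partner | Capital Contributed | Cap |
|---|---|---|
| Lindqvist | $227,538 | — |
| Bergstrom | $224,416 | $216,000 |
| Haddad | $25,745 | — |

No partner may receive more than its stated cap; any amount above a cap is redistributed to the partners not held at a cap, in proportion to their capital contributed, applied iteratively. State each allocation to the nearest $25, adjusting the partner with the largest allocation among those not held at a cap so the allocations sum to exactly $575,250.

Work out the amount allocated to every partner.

Capital contributed total: 477,699.
Proportional shares (ignoring caps): Lindqvist 274,003.58; Bergstrom 270,244.03; Haddad 31,002.39.
Capped: Bergstrom ($216,000); residual $359,250 reallocated over remaining capital contributed 253,283.
Shares after redistribution: Lindqvist 322,733.96 → $322,725; Haddad 36,516.04 → $36,525.

Lindqvist: $322,725 | Bergstrom: $216,000 | Haddad: $36,525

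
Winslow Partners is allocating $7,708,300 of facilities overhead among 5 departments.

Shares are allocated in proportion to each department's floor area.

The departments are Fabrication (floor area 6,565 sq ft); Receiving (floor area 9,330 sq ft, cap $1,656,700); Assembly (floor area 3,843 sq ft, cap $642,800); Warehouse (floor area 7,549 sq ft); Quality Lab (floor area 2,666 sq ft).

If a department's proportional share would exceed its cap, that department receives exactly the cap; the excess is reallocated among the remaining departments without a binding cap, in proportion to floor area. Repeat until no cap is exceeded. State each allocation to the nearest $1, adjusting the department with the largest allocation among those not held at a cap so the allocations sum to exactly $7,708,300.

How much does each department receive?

Fabrication: $2,116,137; Receiving: $1,656,700; Assembly: $642,800; Warehouse: $2,433,315; Quality Lab: $859,348

Total floor area = 29,953.
Proportional shares (ignoring caps): Fabrication 1,689,479.84; Receiving 2,401,042.93; Assembly 988,982.64; Warehouse 1,942,708.80; Quality Lab 686,085.79.
Cap binds for Receiving ($1,656,700), Assembly ($642,800); balance $5,408,800 reallocated over remaining floor area 16,780.
Shares after redistribution: Fabrication 2,116,136.59 → $2,116,137; Warehouse 2,433,315.33 → $2,433,315; Quality Lab 859,348.08 → $859,348.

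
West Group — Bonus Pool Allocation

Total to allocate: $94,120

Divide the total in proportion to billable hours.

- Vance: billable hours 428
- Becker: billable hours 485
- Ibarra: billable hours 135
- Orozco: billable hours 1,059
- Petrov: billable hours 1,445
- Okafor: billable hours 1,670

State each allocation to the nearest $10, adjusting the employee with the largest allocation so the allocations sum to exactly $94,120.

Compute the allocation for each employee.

Combined billable hours = 5,222.
Pro-rata amounts: Vance 428/5,222 × $94,120 = 7,714.16; Becker 485/5,222 × $94,120 = 8,741.52; Ibarra 135/5,222 × $94,120 = 2,433.21; Orozco 1,059/5,222 × $94,120 = 19,087.15; Petrov 1,445/5,222 × $94,120 = 26,044.31; Okafor 1,670/5,222 × $94,120 = 30,099.66.
Rounded to nearest $10: Vance $7,710; Becker $8,740; Ibarra $2,430; Orozco $19,090; Petrov $26,040; Okafor $30,100. Sum = $94,110.
Difference $94,120 − $94,110 = +$10 applied to largest allocation (Okafor): Okafor becomes $30,110.

Vance: $7,710 | Becker: $8,740 | Ibarra: $2,430 | Orozco: $19,090 | Petrov: $26,040 | Okafor: $30,110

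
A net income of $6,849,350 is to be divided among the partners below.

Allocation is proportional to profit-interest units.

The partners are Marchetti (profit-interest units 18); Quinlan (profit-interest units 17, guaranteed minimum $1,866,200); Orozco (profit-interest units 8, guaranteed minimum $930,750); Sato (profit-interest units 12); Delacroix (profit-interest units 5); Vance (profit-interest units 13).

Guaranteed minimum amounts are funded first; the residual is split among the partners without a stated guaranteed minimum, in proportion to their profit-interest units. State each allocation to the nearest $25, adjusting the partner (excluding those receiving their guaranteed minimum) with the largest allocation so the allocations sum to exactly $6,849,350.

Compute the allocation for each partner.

Minimums first: Quinlan $1,866,200; Orozco $930,750. Remaining pool $4,052,400.
Remaining pool split over remaining profit-interest units 48: Marchetti 1,519,650.00 → $1,519,650; Sato 1,013,100.00 → $1,013,100; Delacroix 422,125.00 → $422,125; Vance 1,097,525.00 → $1,097,525.

Marchetti: $1,519,650 | Quinlan: $1,866,200 | Orozco: $930,750 | Sato: $1,013,100 | Delacroix: $422,125 | Vance: $1,097,525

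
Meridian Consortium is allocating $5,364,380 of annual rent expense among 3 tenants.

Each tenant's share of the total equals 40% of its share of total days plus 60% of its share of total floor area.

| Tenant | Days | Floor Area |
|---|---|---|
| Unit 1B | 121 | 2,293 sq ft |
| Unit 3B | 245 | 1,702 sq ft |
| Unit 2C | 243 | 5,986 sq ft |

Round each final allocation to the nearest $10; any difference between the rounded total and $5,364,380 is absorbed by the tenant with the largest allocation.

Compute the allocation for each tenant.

Days total 609; floor area total 9,981.
Combined weights (40% days + 60% floor area): Unit 1B 0.2173; Unit 3B 0.2632; Unit 2C 0.5194.
Proportional shares: Unit 1B 1,165,768.01; Unit 3B 1,412,086.87; Unit 2C 2,786,525.12.
Rounded to nearest $10: Unit 1B $1,165,770; Unit 3B $1,412,090; Unit 2C $2,786,530. Sum = $5,364,390.
Difference $5,364,380 − $5,364,390 = −$10 applied to largest allocation (Unit 2C): Unit 2C becomes $2,786,520.

Unit 1B: $1,165,770; Unit 3B: $1,412,090; Unit 2C: $2,786,520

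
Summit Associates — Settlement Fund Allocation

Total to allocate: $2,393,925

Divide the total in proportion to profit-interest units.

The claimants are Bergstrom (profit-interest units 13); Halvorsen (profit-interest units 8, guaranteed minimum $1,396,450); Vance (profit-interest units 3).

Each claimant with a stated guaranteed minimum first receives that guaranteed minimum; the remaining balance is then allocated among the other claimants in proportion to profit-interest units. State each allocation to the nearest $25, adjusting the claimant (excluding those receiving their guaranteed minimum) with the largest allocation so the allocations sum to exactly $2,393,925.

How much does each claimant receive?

Guaranteed amounts: Halvorsen $1,396,450. Balance $997,475.
Balance split over remaining profit-interest units 16: Bergstrom 810,448.44 → $810,450; Vance 187,026.56 → $187,025.

Bergstrom: $810,450 · Halvorsen: $1,396,450 · Vance: $187,025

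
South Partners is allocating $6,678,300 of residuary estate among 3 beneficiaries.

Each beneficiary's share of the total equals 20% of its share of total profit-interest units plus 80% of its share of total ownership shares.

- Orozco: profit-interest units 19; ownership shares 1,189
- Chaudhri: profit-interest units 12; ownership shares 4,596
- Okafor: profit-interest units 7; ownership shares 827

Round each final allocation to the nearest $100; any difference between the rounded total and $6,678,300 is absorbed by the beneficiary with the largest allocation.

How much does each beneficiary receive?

Orozco: $1,628,600; Chaudhri: $4,135,400; Okafor: $914,300

Profit-interest units total 38; ownership shares total 6,612.
Combined weights (20% profit-interest units + 80% ownership shares): Orozco 0.2439; Chaudhri 0.6192; Okafor 0.1369.
Unrounded shares: Orozco 1,628,567.89; Chaudhri 4,135,455.46; Okafor 914,276.64.
At nearest $100: Orozco $1,628,600; Chaudhri $4,135,500; Okafor $914,300. Sum = $6,678,400.
Difference $6,678,300 − $6,678,400 = −$100 applied to largest allocation (Chaudhri): Chaudhri becomes $4,135,400.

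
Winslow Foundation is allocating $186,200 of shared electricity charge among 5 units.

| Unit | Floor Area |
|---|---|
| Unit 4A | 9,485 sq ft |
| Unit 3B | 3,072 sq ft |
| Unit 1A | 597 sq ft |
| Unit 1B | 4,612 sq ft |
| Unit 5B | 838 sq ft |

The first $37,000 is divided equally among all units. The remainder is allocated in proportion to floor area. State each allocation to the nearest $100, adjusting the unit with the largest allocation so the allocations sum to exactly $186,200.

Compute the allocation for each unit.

Unit 4A: $83,500; Unit 3B: $32,000; Unit 1A: $12,200; Unit 1B: $44,400; Unit 5B: $14,100

First tranche $37,000 split equally: $7,400 each.
Remainder $149,200 by floor area (total 18,604): Unit 4A 76,067.62 → $76,100; Unit 3B 24,636.77 → $24,600; Unit 1A 4,787.81 → $4,800; Unit 1B 36,987.23 → $37,000; Unit 5B 6,720.58 → $6,700.
Totals: Unit 4A $7,400 + $76,100 = $83,500; Unit 3B $7,400 + $24,600 = $32,000; Unit 1A $7,400 + $4,800 = $12,200; Unit 1B $7,400 + $37,000 = $44,400; Unit 5B $7,400 + $6,700 = $14,100.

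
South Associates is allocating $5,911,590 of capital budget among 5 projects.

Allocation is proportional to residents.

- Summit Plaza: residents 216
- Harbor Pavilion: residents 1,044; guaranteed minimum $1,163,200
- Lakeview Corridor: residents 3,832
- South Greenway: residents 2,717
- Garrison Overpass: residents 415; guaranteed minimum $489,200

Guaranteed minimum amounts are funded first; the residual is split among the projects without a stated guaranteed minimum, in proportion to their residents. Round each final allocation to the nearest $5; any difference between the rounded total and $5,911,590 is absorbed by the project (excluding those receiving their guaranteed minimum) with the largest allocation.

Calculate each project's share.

Summit Plaza: $135,990; Harbor Pavilion: $1,163,200; Lakeview Corridor: $2,412,600; South Greenway: $1,710,600; Garrison Overpass: $489,200

Minimums first: Harbor Pavilion $1,163,200; Garrison Overpass $489,200. Residual $4,259,190.
Residual split over remaining residents 6,765: Summit Plaza 135,991.88 → $135,990; Lakeview Corridor 2,412,596.61 → $2,412,595; South Greenway 1,710,601.51 → $1,710,600.
Rounding difference +$5 applied to Lakeview Corridor → $2,412,600.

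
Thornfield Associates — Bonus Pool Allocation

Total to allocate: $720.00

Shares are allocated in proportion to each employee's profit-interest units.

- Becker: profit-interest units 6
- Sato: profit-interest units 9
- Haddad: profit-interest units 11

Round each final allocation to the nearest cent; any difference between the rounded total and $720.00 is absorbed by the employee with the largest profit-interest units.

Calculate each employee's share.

Becker: $166.15 | Sato: $249.23 | Haddad: $304.62

Total profit-interest units = 6 + 9 + 11 = 26.
Pro-rata amounts: Becker 166.1538; Sato 249.2308; Haddad 304.6154.
After rounding (cent): Becker $166.15; Sato $249.23; Haddad $304.62. Sum = $720.00.
Rounded total matches; no reconciliation needed.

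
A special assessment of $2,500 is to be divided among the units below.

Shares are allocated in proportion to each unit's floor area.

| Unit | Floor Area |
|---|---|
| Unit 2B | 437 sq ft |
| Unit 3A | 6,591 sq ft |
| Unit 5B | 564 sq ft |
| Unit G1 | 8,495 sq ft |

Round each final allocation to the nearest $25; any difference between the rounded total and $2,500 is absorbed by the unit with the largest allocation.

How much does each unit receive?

Combined floor area = 16,087.
Raw shares: Unit 2B 437/16,087 × $2,500 = 67.91; Unit 3A 6,591/16,087 × $2,500 = 1,024.27; Unit 5B 564/16,087 × $2,500 = 87.65; Unit G1 8,495/16,087 × $2,500 = 1,320.17.
Rounded to nearest $25: Unit 2B $75; Unit 3A $1,025; Unit 5B $100; Unit G1 $1,325. Sum = $2,525.
Difference $2,500 − $2,525 = −$25 applied to largest allocation (Unit G1): Unit G1 becomes $1,300.

Unit 2B: $75 · Unit 3A: $1,025 · Unit 5B: $100 · Unit G1: $1,300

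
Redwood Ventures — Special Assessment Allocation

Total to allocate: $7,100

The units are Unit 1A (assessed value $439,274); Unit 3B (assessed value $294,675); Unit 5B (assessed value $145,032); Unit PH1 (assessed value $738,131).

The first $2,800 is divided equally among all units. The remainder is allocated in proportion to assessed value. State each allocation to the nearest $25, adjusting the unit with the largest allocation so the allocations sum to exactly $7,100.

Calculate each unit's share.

Equal tier: $2,800 ÷ 4 = $700 apiece.
Remainder $4,300 by assessed value (total 1,617,112): Unit 1A 1,168.06 → $1,175; Unit 3B 783.56 → $775; Unit 5B 385.65 → $375; Unit PH1 1,962.74 → $1,975.
Totals: Unit 1A $700 + $1,175 = $1,875; Unit 3B $700 + $775 = $1,475; Unit 5B $700 + $375 = $1,075; Unit PH1 $700 + $1,975 = $2,675.

Unit 1A: $1,875 · Unit 3B: $1,475 · Unit 5B: $1,075 · Unit PH1: $2,675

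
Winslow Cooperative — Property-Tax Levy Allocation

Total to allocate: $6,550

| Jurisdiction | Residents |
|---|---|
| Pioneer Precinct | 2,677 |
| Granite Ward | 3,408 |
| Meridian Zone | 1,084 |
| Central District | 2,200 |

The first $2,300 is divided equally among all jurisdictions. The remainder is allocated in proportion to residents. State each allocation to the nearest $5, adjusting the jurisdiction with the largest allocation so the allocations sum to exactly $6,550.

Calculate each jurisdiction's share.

Equal tier: $2,300 ÷ 4 = $575 apiece.
Remainder $4,250 by residents (total 9,369): Pioneer Precinct 1,214.35 → $1,215; Granite Ward 1,545.95 → $1,545; Meridian Zone 491.73 → $490; Central District 997.97 → $1,000.
Totals: Pioneer Precinct $575 + $1,215 = $1,790; Granite Ward $575 + $1,545 = $2,120; Meridian Zone $575 + $490 = $1,065; Central District $575 + $1,000 = $1,575.

Pioneer Precinct: $1,790; Granite Ward: $2,120; Meridian Zone: $1,065; Central District: $1,575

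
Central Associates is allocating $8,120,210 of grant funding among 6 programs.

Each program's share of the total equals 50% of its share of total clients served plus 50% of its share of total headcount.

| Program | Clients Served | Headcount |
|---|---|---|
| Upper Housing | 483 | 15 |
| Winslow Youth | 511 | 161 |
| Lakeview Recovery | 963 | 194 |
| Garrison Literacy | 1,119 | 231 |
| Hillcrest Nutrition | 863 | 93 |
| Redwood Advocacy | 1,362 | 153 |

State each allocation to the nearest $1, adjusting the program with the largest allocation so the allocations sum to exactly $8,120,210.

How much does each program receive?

Upper Housing: $441,839 | Winslow Youth: $1,163,137 | Lakeview Recovery: $1,667,516 | Garrison Literacy: $1,964,357 | Hillcrest Nutrition: $1,106,780 | Redwood Advocacy: $1,776,581

Totals — clients served 5,301, headcount 847.
Blended shares (50% clients served + 50% headcount): Upper Housing 0.0544; Winslow Youth 0.1432; Lakeview Recovery 0.2054; Garrison Literacy 0.2419; Hillcrest Nutrition 0.1363; Redwood Advocacy 0.2188.
Unrounded shares: Upper Housing 441,838.68; Winslow Youth 1,163,137.06; Lakeview Recovery 1,667,515.66; Garrison Literacy 1,964,358.05; Hillcrest Nutrition 1,106,779.60; Redwood Advocacy 1,776,580.95.
At nearest $1: Upper Housing $441,839; Winslow Youth $1,163,137; Lakeview Recovery $1,667,516; Garrison Literacy $1,964,358; Hillcrest Nutrition $1,106,780; Redwood Advocacy $1,776,581. Sum = $8,120,211.
Difference $8,120,210 − $8,120,211 = −$1 applied to largest allocation (Garrison Literacy): Garrison Literacy becomes $1,964,357.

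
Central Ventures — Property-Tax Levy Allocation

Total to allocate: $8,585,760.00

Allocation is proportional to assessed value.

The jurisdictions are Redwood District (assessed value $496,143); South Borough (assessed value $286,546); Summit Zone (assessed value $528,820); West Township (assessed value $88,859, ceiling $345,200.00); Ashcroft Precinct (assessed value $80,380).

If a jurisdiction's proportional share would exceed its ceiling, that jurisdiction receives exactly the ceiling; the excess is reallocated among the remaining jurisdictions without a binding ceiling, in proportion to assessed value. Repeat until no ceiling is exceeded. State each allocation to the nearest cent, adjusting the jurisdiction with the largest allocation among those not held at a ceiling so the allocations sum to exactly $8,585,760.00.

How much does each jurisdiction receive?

Redwood District: $2,937,372.28; South Borough: $1,696,471.13; Summit Zone: $3,130,833.66; West Township: $345,200.00; Ashcroft Precinct: $475,882.93

Sum of assessed value: 1,480,748.
Unconstrained shares: Redwood District 2,876,765.4751; South Borough 1,661,467.8426; Summit Zone 3,066,235.1752; West Township 515,227.4714; Ashcroft Precinct 466,064.0357.
Capped: West Township ($345,200.00); balance $8,240,560.00 reallocated over remaining assessed value 1,391,889.
Redistributed shares: Redwood District 2,937,372.2762 → $2,937,372.28; South Borough 1,696,471.1308 → $1,696,471.13; Summit Zone 3,130,833.66504 → $3,130,833.67; Ashcroft Precinct 475,882.9280 → $475,882.93.
Rounding difference −$0.01 applied to Summit Zone → $3,130,833.66.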